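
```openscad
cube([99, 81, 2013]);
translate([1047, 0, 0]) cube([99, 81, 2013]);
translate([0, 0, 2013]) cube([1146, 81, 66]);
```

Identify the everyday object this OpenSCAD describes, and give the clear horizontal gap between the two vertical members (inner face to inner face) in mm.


A door frame. The clear opening width is 948 mm.

Two 2013 mm tall posts with a header on top — a door frame. The left jamb is 99 mm wide at x = 0; the right jamb starts at x = 1047. The clear opening is 1047 − 99 = 948 mm.


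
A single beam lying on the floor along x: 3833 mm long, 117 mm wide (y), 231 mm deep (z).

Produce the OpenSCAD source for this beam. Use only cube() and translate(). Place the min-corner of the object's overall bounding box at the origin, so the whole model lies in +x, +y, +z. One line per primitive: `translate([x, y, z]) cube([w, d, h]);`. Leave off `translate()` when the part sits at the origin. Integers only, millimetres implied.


cube([3833, 117, 231]);


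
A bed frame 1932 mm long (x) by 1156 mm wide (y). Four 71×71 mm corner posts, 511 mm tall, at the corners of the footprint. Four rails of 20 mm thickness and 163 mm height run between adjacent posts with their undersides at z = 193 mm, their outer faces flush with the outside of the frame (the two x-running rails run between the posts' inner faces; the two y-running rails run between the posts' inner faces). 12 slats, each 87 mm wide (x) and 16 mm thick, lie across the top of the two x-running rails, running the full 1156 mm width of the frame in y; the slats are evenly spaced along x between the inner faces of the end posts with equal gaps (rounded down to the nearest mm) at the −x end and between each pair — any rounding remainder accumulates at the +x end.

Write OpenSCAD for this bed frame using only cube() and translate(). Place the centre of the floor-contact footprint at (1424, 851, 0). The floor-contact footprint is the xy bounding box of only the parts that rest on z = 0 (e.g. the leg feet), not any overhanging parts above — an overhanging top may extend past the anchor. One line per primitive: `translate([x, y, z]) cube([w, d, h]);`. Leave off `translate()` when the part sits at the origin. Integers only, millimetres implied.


translate([458, 273, 0]) cube([71, 71, 511]);
translate([458, 1358, 0]) cube([71, 71, 511]);
translate([2319, 273, 0]) cube([71, 71, 511]);
translate([2319, 1358, 0]) cube([71, 71, 511]);
translate([529, 273, 193]) cube([1790, 20, 163]);
translate([529, 1409, 193]) cube([1790, 20, 163]);
translate([458, 344, 193]) cube([20, 1014, 163]);
translate([2370, 344, 193]) cube([20, 1014, 163]);
translate([586, 273, 356]) cube([87, 1156, 16]);
translate([730, 273, 356]) cube([87, 1156, 16]);
translate([874, 273, 356]) cube([87, 1156, 16]);
translate([1018, 273, 356]) cube([87, 1156, 16]);
translate([1162, 273, 356]) cube([87, 1156, 16]);
translate([1306, 273, 356]) cube([87, 1156, 16]);
translate([1450, 273, 356]) cube([87, 1156, 16]);
translate([1594, 273, 356]) cube([87, 1156, 16]);
translate([1738, 273, 356]) cube([87, 1156, 16]);
translate([1882, 273, 356]) cube([87, 1156, 16]);
translate([2026, 273, 356]) cube([87, 1156, 16]);
translate([2170, 273, 356]) cube([87, 1156, 16]);


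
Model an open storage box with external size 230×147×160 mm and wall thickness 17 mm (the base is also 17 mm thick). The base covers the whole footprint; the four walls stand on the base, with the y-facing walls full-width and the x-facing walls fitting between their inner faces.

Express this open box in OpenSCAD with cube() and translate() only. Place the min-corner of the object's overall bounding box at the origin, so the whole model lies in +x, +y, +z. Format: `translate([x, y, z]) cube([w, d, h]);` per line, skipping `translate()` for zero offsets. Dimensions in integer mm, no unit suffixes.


cube([230, 147, 17]);
translate([0, 0, 17]) cube([230, 17, 143]);
translate([0, 130, 17]) cube([230, 17, 143]);
translate([0, 17, 17]) cube([17, 113, 143]);
translate([213, 17, 17]) cube([17, 113, 143]);


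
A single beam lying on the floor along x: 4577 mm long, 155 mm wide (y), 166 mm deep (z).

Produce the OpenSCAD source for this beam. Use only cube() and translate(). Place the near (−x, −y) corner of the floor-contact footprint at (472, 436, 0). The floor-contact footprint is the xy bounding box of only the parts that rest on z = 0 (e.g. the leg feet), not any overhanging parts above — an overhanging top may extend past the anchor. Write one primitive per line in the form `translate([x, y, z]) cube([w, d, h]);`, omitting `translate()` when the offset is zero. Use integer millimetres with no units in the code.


translate([472, 436, 0]) cube([4577, 155, 166]);


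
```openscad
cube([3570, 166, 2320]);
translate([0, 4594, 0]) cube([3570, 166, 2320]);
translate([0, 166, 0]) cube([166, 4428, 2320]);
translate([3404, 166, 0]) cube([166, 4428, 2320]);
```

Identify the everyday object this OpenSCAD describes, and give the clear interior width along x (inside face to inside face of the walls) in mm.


A house (or room) frame. The interior width is 3238 mm.

Four 2320 mm walls enclosing a rectangle with no floor or roof — a room or house frame. Outside width is 3570 mm and wall thickness is 166 mm, so the interior width is 3570 − 2 × 166 = 3238 mm.


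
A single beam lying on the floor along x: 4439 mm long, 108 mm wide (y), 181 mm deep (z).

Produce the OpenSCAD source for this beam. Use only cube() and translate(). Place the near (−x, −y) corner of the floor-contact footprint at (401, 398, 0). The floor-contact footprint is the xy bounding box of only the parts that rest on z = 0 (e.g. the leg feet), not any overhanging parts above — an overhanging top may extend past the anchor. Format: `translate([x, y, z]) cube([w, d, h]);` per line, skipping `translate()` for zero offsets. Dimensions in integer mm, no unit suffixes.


translate([401, 398, 0]) cube([4439, 108, 181]);


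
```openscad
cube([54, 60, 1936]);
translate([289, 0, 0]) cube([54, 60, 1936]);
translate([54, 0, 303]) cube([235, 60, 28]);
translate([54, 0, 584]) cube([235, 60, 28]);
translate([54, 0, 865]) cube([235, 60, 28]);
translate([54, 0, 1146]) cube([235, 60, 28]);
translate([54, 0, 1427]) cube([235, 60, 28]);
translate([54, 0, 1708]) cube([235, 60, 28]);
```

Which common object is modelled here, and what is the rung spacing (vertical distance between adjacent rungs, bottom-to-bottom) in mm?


A ladder. The rung spacing is 281 mm.

Two tall 54×60 posts with 6 short bars between them — a ladder. Adjacent rungs sit at z = 303 and z = 584, so the spacing is 584 − 303 = 281 mm.


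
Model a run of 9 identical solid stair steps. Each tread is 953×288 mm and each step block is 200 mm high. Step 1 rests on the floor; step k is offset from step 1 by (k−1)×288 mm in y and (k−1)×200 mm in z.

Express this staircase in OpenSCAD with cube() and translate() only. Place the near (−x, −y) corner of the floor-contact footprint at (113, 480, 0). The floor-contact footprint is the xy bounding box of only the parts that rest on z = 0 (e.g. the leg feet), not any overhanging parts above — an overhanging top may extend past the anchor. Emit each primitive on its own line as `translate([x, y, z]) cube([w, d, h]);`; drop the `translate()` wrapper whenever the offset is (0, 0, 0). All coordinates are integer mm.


translate([113, 480, 0]) cube([953, 288, 200]);
translate([113, 768, 200]) cube([953, 288, 200]);
translate([113, 1056, 400]) cube([953, 288, 200]);
translate([113, 1344, 600]) cube([953, 288, 200]);
translate([113, 1632, 800]) cube([953, 288, 200]);
translate([113, 1920, 1000]) cube([953, 288, 200]);
translate([113, 2208, 1200]) cube([953, 288, 200]);
translate([113, 2496, 1400]) cube([953, 288, 200]);
translate([113, 2784, 1600]) cube([953, 288, 200]);


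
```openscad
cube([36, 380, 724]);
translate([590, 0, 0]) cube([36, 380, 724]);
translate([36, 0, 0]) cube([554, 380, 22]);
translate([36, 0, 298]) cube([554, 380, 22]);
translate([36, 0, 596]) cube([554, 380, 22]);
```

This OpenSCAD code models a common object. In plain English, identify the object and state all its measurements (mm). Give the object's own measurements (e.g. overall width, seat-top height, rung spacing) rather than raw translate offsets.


An open bookshelf. Two side panels, each 36 mm thick, 380 mm deep and 724 mm tall, stand 626 mm apart (outside-to-outside). Between them sit 3 shelves, each 22 mm thick and 380 mm deep, spanning the full gap between the sides. The bottom shelf rests on the floor (its underside at z = 0) and the clear gap between one shelf's top and the next shelf's underside is 276 mm.


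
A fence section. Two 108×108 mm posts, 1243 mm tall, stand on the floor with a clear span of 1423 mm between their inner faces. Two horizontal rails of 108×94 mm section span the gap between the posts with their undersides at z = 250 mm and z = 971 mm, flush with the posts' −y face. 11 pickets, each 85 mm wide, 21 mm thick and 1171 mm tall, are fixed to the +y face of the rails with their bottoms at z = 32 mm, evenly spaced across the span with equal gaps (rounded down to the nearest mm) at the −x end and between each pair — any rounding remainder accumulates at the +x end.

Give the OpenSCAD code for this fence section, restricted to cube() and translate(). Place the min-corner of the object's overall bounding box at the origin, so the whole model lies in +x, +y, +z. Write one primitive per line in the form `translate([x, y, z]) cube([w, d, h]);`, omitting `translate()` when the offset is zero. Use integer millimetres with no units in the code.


cube([108, 108, 1243]);
translate([1531, 0, 0]) cube([108, 108, 1243]);
translate([108, 0, 250]) cube([1423, 108, 94]);
translate([108, 0, 971]) cube([1423, 108, 94]);
translate([148, 108, 32]) cube([85, 21, 1171]);
translate([273, 108, 32]) cube([85, 21, 1171]);
translate([398, 108, 32]) cube([85, 21, 1171]);
translate([523, 108, 32]) cube([85, 21, 1171]);
translate([648, 108, 32]) cube([85, 21, 1171]);
translate([773, 108, 32]) cube([85, 21, 1171]);
translate([898, 108, 32]) cube([85, 21, 1171]);
translate([1023, 108, 32]) cube([85, 21, 1171]);
translate([1148, 108, 32]) cube([85, 21, 1171]);
translate([1273, 108, 32]) cube([85, 21, 1171]);
translate([1398, 108, 32]) cube([85, 21, 1171]);


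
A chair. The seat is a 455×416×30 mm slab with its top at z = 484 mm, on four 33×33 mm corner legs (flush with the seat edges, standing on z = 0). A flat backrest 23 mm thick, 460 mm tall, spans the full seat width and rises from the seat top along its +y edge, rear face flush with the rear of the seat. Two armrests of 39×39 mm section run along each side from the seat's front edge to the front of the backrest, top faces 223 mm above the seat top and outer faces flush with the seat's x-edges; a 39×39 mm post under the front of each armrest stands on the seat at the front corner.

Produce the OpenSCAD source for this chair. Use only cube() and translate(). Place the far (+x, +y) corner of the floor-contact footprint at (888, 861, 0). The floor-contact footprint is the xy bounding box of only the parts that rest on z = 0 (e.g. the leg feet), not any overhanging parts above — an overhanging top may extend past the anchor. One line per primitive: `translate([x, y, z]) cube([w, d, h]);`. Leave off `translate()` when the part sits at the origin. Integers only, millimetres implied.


translate([433, 445, 454]) cube([455, 416, 30]);
translate([433, 445, 0]) cube([33, 33, 454]);
translate([855, 445, 0]) cube([33, 33, 454]);
translate([433, 828, 0]) cube([33, 33, 454]);
translate([855, 828, 0]) cube([33, 33, 454]);
translate([433, 838, 484]) cube([455, 23, 460]);
translate([433, 445, 668]) cube([39, 393, 39]);
translate([849, 445, 668]) cube([39, 393, 39]);
translate([433, 445, 484]) cube([39, 39, 184]);
translate([849, 445, 484]) cube([39, 39, 184]);


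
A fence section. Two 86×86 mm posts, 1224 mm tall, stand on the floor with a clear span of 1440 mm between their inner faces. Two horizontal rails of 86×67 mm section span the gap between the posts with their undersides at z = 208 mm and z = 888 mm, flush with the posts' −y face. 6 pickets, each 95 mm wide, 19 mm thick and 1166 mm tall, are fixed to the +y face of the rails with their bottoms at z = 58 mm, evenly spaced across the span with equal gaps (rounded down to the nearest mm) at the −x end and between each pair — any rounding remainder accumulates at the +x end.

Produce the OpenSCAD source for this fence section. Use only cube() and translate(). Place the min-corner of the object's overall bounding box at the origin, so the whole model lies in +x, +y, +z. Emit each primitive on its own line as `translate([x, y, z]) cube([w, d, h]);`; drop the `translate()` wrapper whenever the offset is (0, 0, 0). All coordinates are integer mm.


cube([86, 86, 1224]);
translate([1526, 0, 0]) cube([86, 86, 1224]);
translate([86, 0, 208]) cube([1440, 86, 67]);
translate([86, 0, 888]) cube([1440, 86, 67]);
translate([210, 86, 58]) cube([95, 19, 1166]);
translate([429, 86, 58]) cube([95, 19, 1166]);
translate([648, 86, 58]) cube([95, 19, 1166]);
translate([867, 86, 58]) cube([95, 19, 1166]);
translate([1086, 86, 58]) cube([95, 19, 1166]);
translate([1305, 86, 58]) cube([95, 19, 1166]);


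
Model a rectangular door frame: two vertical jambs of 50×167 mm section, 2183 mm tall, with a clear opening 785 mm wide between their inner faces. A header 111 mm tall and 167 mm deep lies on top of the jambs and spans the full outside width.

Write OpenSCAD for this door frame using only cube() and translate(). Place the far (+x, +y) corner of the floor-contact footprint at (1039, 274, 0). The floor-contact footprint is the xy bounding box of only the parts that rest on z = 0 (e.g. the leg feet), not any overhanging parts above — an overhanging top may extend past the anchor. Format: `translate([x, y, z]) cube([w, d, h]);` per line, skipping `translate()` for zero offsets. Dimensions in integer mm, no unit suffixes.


translate([154, 107, 0]) cube([50, 167, 2183]);
translate([989, 107, 0]) cube([50, 167, 2183]);
translate([154, 107, 2183]) cube([885, 167, 111]);


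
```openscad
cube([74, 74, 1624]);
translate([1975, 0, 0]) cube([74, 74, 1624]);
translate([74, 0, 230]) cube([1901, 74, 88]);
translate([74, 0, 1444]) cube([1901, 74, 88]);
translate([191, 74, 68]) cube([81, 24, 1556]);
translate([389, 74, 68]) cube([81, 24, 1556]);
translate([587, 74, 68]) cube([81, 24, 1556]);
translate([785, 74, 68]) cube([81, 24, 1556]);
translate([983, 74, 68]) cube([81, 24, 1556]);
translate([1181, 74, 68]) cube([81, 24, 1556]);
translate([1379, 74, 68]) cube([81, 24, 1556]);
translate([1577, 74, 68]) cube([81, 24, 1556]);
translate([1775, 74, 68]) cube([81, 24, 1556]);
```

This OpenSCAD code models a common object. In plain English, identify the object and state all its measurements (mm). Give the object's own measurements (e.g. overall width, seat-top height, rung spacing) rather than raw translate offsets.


A fence section. Two 74×74 mm posts, 1624 mm tall, stand on the floor with a clear span of 1901 mm between their inner faces. Two horizontal rails of 74×88 mm section span the gap between the posts with their undersides at z = 230 mm and z = 1444 mm, flush with the posts' −y face. 9 pickets, each 81 mm wide, 24 mm thick and 1556 mm tall, are fixed to the +y face of the rails with their bottoms at z = 68 mm, spaced across the span with a 117 mm gap after the −x post and between neighbouring pickets, with 119 mm left before the +x post.


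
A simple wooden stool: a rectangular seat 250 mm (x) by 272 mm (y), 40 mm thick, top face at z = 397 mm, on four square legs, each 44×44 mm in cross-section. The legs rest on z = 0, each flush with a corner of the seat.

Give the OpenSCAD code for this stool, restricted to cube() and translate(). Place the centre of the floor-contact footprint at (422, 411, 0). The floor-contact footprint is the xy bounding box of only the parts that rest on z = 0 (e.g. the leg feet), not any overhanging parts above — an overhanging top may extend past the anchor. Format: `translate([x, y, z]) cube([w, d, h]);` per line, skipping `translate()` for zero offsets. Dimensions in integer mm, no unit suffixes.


translate([297, 275, 357]) cube([250, 272, 40]);
translate([297, 275, 0]) cube([44, 44, 357]);
translate([503, 275, 0]) cube([44, 44, 357]);
translate([297, 503, 0]) cube([44, 44, 357]);
translate([503, 503, 0]) cube([44, 44, 357]);


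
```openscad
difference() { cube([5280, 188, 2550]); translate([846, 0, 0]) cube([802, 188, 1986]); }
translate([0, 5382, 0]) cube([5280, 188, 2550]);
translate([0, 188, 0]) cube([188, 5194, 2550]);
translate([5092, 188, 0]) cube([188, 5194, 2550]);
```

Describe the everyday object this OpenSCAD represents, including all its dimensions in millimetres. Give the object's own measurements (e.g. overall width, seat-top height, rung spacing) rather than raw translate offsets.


A single room: four walls, each 2550 mm tall and 188 mm thick, enclosing an outside footprint 5280×5570 mm (x × y), no floor or roof. The front and back walls (−y and +y sides) run the full x-width; the side walls fit between their inner faces. A door opening 802 mm wide and 1986 mm tall is cut through the front wall from the floor up, its −x edge 846 mm from the wall's −x end.


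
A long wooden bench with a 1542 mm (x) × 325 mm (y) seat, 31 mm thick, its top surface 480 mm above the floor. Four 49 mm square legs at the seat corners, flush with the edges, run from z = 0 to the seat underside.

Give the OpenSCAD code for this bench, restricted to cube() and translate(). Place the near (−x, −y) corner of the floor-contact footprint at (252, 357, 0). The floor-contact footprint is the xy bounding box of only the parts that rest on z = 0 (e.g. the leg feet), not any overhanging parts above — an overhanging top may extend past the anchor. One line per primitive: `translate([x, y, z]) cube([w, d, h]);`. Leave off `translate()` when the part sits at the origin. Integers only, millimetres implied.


// leg_h = 480 − 31 = 449
translate([252, 357, 449]) cube([1542, 325, 31]);
translate([252, 357, 0]) cube([49, 49, 449]);
translate([252, 633, 0]) cube([49, 49, 449]);
translate([1745, 357, 0]) cube([49, 49, 449]);
translate([1745, 633, 0]) cube([49, 49, 449]);


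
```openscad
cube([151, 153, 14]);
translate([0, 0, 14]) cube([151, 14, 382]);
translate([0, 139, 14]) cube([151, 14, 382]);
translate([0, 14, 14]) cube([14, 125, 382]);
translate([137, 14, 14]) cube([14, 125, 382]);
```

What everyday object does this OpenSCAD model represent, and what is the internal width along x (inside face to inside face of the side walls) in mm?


An open box. The internal width is 123 mm.

A 151×153 base slab with four walls standing on it — an open box. The base is 151 mm wide and the walls are 14 mm thick, so the internal width is 151 − 2 × 14 = 123 mm.


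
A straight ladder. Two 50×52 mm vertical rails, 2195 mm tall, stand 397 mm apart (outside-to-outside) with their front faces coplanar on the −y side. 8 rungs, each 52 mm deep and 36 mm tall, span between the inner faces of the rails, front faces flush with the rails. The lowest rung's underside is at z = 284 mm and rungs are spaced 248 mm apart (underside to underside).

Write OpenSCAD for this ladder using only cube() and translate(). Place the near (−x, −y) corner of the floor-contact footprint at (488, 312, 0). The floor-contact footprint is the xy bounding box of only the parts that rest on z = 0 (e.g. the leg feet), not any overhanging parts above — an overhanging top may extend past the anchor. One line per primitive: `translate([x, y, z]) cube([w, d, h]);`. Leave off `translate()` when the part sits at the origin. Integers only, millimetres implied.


translate([488, 312, 0]) cube([50, 52, 2195]);
translate([835, 312, 0]) cube([50, 52, 2195]);
translate([538, 312, 284]) cube([297, 52, 36]);
translate([538, 312, 532]) cube([297, 52, 36]);
translate([538, 312, 780]) cube([297, 52, 36]);
translate([538, 312, 1028]) cube([297, 52, 36]);
translate([538, 312, 1276]) cube([297, 52, 36]);
translate([538, 312, 1524]) cube([297, 52, 36]);
translate([538, 312, 1772]) cube([297, 52, 36]);
translate([538, 312, 2020]) cube([297, 52, 36]);


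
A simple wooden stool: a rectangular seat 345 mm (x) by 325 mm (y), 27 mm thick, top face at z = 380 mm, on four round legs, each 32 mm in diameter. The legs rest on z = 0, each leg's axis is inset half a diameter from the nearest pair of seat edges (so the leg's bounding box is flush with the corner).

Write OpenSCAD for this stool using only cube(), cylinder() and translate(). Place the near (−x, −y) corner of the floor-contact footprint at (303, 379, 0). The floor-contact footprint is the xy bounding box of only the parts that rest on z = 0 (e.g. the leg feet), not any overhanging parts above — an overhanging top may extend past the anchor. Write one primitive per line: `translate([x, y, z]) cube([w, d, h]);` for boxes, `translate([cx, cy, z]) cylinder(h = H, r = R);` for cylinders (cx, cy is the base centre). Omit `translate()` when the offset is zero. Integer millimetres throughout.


translate([303, 379, 353]) cube([345, 325, 27]);
translate([319, 395, 0]) cylinder(h = 353, r = 16);
translate([632, 395, 0]) cylinder(h = 353, r = 16);
translate([319, 688, 0]) cylinder(h = 353, r = 16);
translate([632, 688, 0]) cylinder(h = 353, r = 16);


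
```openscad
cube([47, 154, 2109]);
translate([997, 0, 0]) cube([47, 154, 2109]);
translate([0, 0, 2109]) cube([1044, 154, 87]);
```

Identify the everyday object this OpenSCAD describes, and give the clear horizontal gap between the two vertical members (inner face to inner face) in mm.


A door frame. The clear opening width is 950 mm.

Two 2109 mm tall posts with a header on top — a door frame. The left jamb is 47 mm wide at x = 0; the right jamb starts at x = 997. The clear opening is 997 − 47 = 950 mm.


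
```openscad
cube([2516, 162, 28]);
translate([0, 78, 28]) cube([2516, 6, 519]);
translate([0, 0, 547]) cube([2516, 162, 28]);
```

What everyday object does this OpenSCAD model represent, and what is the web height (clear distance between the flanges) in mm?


An I-beam. The web height is 519 mm.

Two wide flanges with a thin centred web — an I-beam. Overall 575 mm minus two 28 mm flanges gives a web of 575 − 2·28 = 519 mm.


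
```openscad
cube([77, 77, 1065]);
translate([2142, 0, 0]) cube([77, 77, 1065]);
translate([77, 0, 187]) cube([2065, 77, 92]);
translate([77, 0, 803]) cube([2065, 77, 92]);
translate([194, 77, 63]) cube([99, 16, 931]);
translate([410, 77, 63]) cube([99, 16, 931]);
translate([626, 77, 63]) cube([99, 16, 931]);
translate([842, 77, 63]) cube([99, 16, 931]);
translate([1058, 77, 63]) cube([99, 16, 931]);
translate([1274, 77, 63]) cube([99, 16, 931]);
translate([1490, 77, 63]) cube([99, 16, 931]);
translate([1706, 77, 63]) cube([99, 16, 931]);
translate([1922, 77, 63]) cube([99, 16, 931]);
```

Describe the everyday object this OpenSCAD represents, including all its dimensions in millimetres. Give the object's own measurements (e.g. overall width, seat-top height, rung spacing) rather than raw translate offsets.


A fence section. Two 77×77 mm posts, 1065 mm tall, stand on the floor with a clear span of 2065 mm between their inner faces. Two horizontal rails of 77×92 mm section span the gap between the posts with their undersides at z = 187 mm and z = 803 mm, flush with the posts' −y face. 9 pickets, each 99 mm wide, 16 mm thick and 931 mm tall, are fixed to the +y face of the rails with their bottoms at z = 63 mm, spaced across the span with a 117 mm gap after the −x post and between neighbouring pickets, with 121 mm left before the +x post.


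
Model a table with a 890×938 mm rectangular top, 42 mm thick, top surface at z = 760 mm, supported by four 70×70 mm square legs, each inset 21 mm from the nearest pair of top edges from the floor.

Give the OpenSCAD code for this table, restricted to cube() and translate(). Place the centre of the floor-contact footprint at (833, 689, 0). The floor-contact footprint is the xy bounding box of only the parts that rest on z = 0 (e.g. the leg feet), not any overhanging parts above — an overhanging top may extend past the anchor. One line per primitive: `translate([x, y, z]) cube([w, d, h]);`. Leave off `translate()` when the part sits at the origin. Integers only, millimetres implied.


translate([388, 220, 718]) cube([890, 938, 42]);
translate([409, 241, 0]) cube([70, 70, 718]);
translate([1187, 241, 0]) cube([70, 70, 718]);
translate([409, 1067, 0]) cube([70, 70, 718]);
translate([1187, 1067, 0]) cube([70, 70, 718]);


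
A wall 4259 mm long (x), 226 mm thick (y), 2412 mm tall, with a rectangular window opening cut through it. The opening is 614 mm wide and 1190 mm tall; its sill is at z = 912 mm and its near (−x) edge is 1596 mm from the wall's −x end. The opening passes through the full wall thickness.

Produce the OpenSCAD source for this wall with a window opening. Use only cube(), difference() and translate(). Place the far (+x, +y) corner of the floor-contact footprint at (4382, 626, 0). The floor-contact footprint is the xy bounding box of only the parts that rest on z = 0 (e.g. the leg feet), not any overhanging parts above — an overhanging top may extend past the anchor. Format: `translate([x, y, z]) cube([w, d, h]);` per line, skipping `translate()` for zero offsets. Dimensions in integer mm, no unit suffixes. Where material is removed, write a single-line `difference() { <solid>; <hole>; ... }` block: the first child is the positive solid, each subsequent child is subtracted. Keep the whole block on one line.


difference() { translate([123, 400, 0]) cube([4259, 226, 2412]); translate([1719, 400, 912]) cube([614, 226, 1190]); }


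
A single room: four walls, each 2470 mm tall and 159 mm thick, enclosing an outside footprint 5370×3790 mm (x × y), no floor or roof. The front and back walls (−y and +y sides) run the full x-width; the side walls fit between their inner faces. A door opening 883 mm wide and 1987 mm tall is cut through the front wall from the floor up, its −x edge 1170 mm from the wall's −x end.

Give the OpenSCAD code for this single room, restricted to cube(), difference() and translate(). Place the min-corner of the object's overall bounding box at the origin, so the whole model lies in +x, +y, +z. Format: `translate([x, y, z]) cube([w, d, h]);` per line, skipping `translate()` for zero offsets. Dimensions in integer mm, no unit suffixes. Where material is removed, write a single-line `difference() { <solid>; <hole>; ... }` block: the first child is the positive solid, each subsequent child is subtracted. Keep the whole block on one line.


difference() { cube([5370, 159, 2470]); translate([1170, 0, 0]) cube([883, 159, 1987]); }
translate([0, 3631, 0]) cube([5370, 159, 2470]);
translate([0, 159, 0]) cube([159, 3472, 2470]);
translate([5211, 159, 0]) cube([159, 3472, 2470]);


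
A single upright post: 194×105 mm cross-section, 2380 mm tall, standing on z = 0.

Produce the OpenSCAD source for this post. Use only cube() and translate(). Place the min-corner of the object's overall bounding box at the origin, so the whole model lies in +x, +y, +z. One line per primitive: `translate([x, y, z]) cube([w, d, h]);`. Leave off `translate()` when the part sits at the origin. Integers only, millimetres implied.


cube([194, 105, 2380]);


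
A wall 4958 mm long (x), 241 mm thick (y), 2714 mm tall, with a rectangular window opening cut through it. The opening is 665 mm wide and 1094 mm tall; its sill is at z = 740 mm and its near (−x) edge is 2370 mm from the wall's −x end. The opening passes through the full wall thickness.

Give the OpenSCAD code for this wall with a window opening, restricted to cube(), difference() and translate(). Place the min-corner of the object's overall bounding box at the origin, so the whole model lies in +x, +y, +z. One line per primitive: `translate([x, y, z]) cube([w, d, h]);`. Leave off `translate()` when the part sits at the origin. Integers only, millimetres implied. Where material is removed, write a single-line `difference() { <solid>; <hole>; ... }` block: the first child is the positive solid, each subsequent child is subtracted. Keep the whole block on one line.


difference() { cube([4958, 241, 2714]); translate([2370, 0, 740]) cube([665, 241, 1094]); }


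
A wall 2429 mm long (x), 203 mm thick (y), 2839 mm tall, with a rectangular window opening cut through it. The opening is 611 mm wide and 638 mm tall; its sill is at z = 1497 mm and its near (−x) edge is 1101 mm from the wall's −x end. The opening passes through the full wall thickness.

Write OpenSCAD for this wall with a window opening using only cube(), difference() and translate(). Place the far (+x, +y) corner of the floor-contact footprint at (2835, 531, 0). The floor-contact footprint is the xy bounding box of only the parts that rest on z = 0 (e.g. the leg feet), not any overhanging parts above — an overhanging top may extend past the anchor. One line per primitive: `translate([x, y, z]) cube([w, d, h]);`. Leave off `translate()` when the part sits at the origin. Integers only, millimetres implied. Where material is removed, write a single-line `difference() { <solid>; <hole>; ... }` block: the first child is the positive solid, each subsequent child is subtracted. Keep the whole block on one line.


difference() { translate([406, 328, 0]) cube([2429, 203, 2839]); translate([1507, 328, 1497]) cube([611, 203, 638]); }


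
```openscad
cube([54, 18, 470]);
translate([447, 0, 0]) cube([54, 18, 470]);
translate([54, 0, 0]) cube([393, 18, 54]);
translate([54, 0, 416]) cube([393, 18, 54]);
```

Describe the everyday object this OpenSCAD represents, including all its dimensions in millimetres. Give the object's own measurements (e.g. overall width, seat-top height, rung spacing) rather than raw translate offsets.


A rectangular picture frame lying in the x–z plane (depth along y). The opening is 393 mm wide (x) by 362 mm tall (z), surrounded by a border 54 mm wide on all four sides. The frame is 18 mm deep and is made of two full-height vertical stiles with two horizontal rails fitted between them.


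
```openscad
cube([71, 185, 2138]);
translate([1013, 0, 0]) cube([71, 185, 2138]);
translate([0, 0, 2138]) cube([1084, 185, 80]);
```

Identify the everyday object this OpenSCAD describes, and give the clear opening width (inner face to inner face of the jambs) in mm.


A door frame. The clear opening width is 942 mm.

Two 2138 mm tall posts with a header on top — a door frame. The left jamb is 71 mm wide at x = 0; the right jamb starts at x = 1013. The clear opening is 1013 − 71 = 942 mm.


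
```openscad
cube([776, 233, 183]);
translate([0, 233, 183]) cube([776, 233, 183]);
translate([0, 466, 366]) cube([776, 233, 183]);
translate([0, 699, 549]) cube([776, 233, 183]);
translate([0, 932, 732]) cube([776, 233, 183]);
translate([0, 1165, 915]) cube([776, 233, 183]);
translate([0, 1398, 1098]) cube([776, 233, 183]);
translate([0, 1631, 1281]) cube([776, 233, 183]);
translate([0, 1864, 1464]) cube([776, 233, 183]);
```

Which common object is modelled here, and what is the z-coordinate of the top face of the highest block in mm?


A staircase. The total rise is 1647 mm.

9 identical blocks, each offset up and back from the previous — a staircase. Each step is 183 mm tall and there are 9 of them, so the total rise is 9 × 183 = 1647 mm.


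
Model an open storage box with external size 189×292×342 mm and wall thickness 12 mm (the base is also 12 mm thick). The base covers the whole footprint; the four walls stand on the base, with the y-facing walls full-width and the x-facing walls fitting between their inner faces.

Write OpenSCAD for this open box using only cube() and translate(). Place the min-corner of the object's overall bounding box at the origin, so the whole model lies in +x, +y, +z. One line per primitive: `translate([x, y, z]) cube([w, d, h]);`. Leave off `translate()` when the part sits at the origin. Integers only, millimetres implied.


cube([189, 292, 12]);
translate([0, 0, 12]) cube([189, 12, 330]);
translate([0, 280, 12]) cube([189, 12, 330]);
translate([0, 12, 12]) cube([12, 268, 330]);
translate([177, 12, 12]) cube([12, 268, 330]);


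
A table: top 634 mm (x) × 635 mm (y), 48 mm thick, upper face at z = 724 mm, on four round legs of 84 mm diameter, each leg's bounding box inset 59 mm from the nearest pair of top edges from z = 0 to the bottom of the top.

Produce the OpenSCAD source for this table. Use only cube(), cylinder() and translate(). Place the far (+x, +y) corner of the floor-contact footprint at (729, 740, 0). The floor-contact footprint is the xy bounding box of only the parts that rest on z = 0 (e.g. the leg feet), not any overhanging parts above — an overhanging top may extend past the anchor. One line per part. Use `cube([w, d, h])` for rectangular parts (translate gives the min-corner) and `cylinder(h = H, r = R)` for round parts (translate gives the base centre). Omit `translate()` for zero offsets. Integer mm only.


translate([154, 164, 676]) cube([634, 635, 48]);
translate([255, 265, 0]) cylinder(h = 676, r = 42);
translate([687, 265, 0]) cylinder(h = 676, r = 42);
translate([255, 698, 0]) cylinder(h = 676, r = 42);
translate([687, 698, 0]) cylinder(h = 676, r = 42);


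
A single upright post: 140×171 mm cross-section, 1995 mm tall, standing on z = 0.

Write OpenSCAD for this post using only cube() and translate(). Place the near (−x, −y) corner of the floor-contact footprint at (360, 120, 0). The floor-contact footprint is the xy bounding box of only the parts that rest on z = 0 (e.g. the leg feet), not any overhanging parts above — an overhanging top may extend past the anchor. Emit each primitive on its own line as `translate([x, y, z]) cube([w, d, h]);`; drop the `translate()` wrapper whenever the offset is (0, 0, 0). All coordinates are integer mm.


translate([360, 120, 0]) cube([140, 171, 1995]);


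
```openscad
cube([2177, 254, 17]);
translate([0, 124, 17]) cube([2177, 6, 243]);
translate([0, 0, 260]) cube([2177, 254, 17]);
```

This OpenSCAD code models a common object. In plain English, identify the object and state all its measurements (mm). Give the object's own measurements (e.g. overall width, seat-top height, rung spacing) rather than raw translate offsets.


An I-beam lying along x, 2177 mm long. Overall section height 277 mm. Two flanges 254 mm wide (y) and 17 mm thick, one on the floor and one at the top; a web 6 mm thick runs between them, centred on the flange width.


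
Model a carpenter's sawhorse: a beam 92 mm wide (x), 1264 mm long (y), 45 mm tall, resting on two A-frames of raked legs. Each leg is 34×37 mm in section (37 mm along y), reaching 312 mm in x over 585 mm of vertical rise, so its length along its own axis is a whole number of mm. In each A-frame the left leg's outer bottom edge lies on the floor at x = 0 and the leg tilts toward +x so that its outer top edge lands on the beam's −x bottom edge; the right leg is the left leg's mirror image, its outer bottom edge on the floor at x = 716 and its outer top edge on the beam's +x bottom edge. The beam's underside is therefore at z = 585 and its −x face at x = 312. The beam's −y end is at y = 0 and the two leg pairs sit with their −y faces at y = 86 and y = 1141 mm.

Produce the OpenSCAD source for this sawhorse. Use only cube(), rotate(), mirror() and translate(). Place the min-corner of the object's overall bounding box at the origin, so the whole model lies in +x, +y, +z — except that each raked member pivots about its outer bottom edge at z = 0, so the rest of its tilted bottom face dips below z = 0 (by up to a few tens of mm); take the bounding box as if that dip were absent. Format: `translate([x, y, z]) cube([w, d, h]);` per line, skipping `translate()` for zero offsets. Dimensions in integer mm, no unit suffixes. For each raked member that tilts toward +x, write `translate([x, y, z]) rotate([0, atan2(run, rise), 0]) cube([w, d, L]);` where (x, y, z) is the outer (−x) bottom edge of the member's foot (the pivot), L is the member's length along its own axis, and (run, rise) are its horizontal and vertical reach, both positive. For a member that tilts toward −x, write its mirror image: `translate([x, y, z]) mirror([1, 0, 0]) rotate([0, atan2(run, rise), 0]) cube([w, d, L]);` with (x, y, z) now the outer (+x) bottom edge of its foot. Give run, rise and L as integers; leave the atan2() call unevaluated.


// leg length = √(312² + 585²) = 663
// right-leg outer foot x = 2·312 + 92 = 716
// beam min-corner = (312, 0, 585)
translate([312, 0, 585]) cube([92, 1264, 45]);
translate([0, 86, 0]) rotate([0, atan2(312, 585), 0]) cube([34, 37, 663]);
translate([716, 86, 0]) mirror([1, 0, 0]) rotate([0, atan2(312, 585), 0]) cube([34, 37, 663]);
translate([0, 1141, 0]) rotate([0, atan2(312, 585), 0]) cube([34, 37, 663]);
translate([716, 1141, 0]) mirror([1, 0, 0]) rotate([0, atan2(312, 585), 0]) cube([34, 37, 663]);


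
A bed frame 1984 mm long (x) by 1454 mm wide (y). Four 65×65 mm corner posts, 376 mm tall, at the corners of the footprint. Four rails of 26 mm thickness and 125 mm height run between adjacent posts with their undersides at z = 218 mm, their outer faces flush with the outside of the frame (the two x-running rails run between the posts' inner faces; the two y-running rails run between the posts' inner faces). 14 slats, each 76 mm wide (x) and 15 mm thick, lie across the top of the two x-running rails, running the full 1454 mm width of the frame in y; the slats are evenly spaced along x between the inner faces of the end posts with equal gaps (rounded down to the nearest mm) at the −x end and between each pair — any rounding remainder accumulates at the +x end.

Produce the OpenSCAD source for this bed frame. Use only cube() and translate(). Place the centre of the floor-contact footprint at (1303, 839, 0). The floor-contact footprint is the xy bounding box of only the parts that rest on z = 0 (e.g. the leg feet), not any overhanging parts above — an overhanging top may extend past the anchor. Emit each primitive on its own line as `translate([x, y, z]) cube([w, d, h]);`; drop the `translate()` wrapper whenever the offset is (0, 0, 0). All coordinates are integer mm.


translate([311, 112, 0]) cube([65, 65, 376]);
translate([311, 1501, 0]) cube([65, 65, 376]);
translate([2230, 112, 0]) cube([65, 65, 376]);
translate([2230, 1501, 0]) cube([65, 65, 376]);
translate([376, 112, 218]) cube([1854, 26, 125]);
translate([376, 1540, 218]) cube([1854, 26, 125]);
translate([311, 177, 218]) cube([26, 1324, 125]);
translate([2269, 177, 218]) cube([26, 1324, 125]);
translate([428, 112, 343]) cube([76, 1454, 15]);
translate([556, 112, 343]) cube([76, 1454, 15]);
translate([684, 112, 343]) cube([76, 1454, 15]);
translate([812, 112, 343]) cube([76, 1454, 15]);
translate([940, 112, 343]) cube([76, 1454, 15]);
translate([1068, 112, 343]) cube([76, 1454, 15]);
translate([1196, 112, 343]) cube([76, 1454, 15]);
translate([1324, 112, 343]) cube([76, 1454, 15]);
translate([1452, 112, 343]) cube([76, 1454, 15]);
translate([1580, 112, 343]) cube([76, 1454, 15]);
translate([1708, 112, 343]) cube([76, 1454, 15]);
translate([1836, 112, 343]) cube([76, 1454, 15]);
translate([1964, 112, 343]) cube([76, 1454, 15]);
translate([2092, 112, 343]) cube([76, 1454, 15]);


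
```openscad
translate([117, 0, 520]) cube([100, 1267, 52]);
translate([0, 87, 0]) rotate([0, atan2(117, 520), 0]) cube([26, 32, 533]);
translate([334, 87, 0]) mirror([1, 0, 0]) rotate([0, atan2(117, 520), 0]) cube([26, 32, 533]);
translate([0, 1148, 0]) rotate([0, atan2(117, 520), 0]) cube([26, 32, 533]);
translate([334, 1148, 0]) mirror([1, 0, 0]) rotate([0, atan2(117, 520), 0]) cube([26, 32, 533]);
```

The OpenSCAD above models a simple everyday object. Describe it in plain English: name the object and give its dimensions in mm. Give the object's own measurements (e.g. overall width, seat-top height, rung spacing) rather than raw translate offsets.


A sawhorse. A 100×1267×52 mm beam (x, y, z) sits on two A-frame leg pairs. Each pair is two raked legs of 26×32 mm section (32 mm along y) splaying symmetrically in x. Each leg rises 520 mm vertically over 117 mm of horizontal reach and is 533 mm long along its own axis. Every leg's outer bottom edge rests on the floor and its outer top edge meets a bottom edge of the beam — the left legs (tilting toward +x) meet the beam's −x bottom edge, the right legs (their mirror images, tilting toward −x) meet its +x bottom edge — so the leg tops tuck under the beam, the beam's underside is 520 mm above the floor, and the feet are 334 mm apart outside-to-outside with the beam centred between them. The two leg pairs are set in 87 mm from either end of the beam.
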